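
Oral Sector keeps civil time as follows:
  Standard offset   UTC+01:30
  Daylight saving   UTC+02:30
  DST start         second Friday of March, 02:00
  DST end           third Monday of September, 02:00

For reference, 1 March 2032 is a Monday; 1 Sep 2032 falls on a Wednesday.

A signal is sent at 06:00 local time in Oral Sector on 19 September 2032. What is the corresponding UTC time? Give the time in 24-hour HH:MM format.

1 March 2032 is a Monday, so the first Friday is March 5 and the second is March 12.
1 September 2032 is a Wednesday, so the first Monday is September 6 and the third is September 20.
19 September 2032 falls between 12 March and 20 September, so daylight saving is in effect and Oral Sector is at UTC+02:30.
06:00 local − 2h30m = 03:30 UTC.

03:30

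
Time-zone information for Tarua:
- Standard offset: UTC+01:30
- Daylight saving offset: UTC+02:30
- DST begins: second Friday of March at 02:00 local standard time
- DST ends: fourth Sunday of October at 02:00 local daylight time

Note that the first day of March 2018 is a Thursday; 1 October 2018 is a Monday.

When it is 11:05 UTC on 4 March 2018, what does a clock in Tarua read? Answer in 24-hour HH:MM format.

1 March 2018 is a Thursday, so the first Friday is March 2 and the second is March 9.
1 October 2018 is a Monday, so the first Sunday is October 7 and the fourth is October 28.
At the standard offset (UTC+01:30), 11:05 UTC + 1h30m = 12:35 Tarua standard time.
The standard-time date in Tarua, 4 March 2018, does not fall between 9 March and 28 October, so daylight saving is not in effect and Tarua is at UTC+01:30.
11:05 UTC + 1h30m = 12:35 local.

12:35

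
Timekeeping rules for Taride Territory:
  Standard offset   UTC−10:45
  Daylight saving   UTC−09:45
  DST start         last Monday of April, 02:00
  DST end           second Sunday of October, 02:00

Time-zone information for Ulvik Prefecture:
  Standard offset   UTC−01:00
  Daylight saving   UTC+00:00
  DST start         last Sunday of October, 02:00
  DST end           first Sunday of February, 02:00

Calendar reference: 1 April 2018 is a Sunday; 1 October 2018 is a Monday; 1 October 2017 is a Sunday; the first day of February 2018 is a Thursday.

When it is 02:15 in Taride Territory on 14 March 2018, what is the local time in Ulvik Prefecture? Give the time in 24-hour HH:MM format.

1 April 2018 is a Sunday, so Mondays fall on 2, 9, 16, 23, 30; the last is April 30.
1 October 2018 is a Monday, so the first Sunday is October 7 and the second is October 14.
14 March 2018 does not fall between 30 April and 14 October, so daylight saving is not in effect and Taride Territory is at UTC−10:45.
02:15 Taride Territory + 10h45m = 13:00 UTC.
1 October 2017 is a Sunday, so Sundays fall on 1, 8, 15, 22, 29; the last is October 29.
1 February 2018 is a Thursday, so the first Sunday is February 4.
At the standard offset (UTC−01:00), 13:00 UTC − 1h = 12:00 Ulvik Prefecture standard time.
The standard-time date in Ulvik Prefecture, 14 March 2018, does not fall between 29 October 2017 and 4 February 2018, so daylight saving is not in effect and Ulvik Prefecture is at UTC−01:00.
13:00 UTC − 1h = 12:00 Ulvik Prefecture.

12:00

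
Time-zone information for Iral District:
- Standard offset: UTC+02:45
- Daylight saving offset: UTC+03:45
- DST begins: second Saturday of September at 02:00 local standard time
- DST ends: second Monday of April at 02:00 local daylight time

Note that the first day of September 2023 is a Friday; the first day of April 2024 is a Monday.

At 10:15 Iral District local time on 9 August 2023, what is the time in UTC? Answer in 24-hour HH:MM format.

07:30

1 September 2023 is a Friday, so the first Saturday is September 2 and the second is September 9.
1 April 2024 is a Monday, so the first Monday is April 1 and the second is April 8.
Daylight saving runs 9 September 2023 – 8 April 2024; 9 August 2023 is outside that window, so Iral District is on standard time at UTC+02:45.
10:15 local − 2h45m = 07:30 UTC.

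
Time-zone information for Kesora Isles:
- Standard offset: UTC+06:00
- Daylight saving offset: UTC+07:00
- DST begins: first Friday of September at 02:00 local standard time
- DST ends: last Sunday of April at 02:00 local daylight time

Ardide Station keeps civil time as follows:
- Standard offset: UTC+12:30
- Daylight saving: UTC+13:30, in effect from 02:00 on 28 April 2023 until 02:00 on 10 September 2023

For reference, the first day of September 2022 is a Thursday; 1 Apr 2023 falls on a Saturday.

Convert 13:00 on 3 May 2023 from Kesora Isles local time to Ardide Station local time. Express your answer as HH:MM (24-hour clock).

1 September 2022 is a Thursday, so the first Friday is September 2.
1 April 2023 is a Saturday, so Sundays fall on 2, 9, 16, 23, 30; the last is April 30.
3 May 2023 does not fall between 2 September 2022 and 30 April 2023, so daylight saving is not in effect and Kesora Isles is at UTC+06:00.
13:00 Kesora Isles − 6h = 07:00 UTC.
At the standard offset (UTC+12:30), 07:00 UTC + 12h30m = 19:30 Ardide Station standard time.
The standard-time date in Ardide Station, 3 May 2023, falls between 28 April and 10 September, so daylight saving is in effect and Ardide Station is at UTC+13:30.
07:00 UTC + 13h30m = 20:30 Ardide Station.

20:30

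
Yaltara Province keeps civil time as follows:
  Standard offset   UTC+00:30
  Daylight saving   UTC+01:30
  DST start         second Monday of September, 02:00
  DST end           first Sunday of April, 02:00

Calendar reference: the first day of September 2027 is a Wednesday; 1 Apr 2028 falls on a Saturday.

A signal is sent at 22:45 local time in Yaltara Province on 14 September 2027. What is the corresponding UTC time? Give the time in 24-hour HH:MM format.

21:15

1 September 2027 is a Wednesday, so the first Monday is September 6 and the second is September 13.
1 April 2028 is a Saturday, so the first Sunday is April 2.
14 September 2027 falls between 13 September 2027 and 2 April 2028, so daylight saving is in effect and Yaltara Province is at UTC+01:30.
22:45 local − 1h30m = 21:15 UTC.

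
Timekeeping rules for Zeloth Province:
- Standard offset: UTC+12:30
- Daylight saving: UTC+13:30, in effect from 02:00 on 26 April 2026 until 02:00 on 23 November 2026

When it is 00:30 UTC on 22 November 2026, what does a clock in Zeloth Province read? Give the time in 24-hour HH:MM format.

14:00

At the standard offset (UTC+12:30), 00:30 UTC + 12h30m = 13:00 Zeloth Province standard time.
The standard-time date in Zeloth Province, 22 November 2026, lies within the daylight-saving period (26 April – 23 November), so Zeloth Province is on daylight time, UTC+13:30.
00:30 UTC + 13h30m = 14:00 local.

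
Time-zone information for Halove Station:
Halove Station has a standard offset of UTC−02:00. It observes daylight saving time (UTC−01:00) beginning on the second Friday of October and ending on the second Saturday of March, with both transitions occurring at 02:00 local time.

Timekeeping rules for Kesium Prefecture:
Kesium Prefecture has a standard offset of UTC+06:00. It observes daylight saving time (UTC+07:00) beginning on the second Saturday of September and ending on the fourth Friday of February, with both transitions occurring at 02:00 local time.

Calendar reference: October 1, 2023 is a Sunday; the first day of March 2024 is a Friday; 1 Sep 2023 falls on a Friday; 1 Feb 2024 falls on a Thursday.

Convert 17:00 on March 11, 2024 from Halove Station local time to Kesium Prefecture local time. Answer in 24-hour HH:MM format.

1 October 2023 is a Sunday, so the first Friday is October 6 and the second is October 13.
1 March 2024 is a Friday, so the first Saturday is March 2 and the second is March 9.
Daylight saving runs 13 October 2023 – 9 March 2024; March 11, 2024 is outside that window, so Halove Station is on standard time at UTC−02:00.
17:00 Halove Station + 2h = 19:00 UTC.
1 September 2023 is a Friday, so the first Saturday is September 2 and the second is September 9.
1 February 2024 is a Thursday, so the first Friday is February 2 and the fourth is February 23.
At the standard offset (UTC+06:00), 19:00 UTC + 6h = 01:00 Kesium Prefecture standard time (rolling into the next day, 12 March 2024).
The standard-time date in Kesium Prefecture, March 12, 2024, is outside the daylight-saving period (9 September 2023 – 23 February 2024), so Kesium Prefecture is on standard time, UTC+06:00.
19:00 UTC + 6h = 01:00 Kesium Prefecture (rolling into the next day, 12 March 2024).

01:00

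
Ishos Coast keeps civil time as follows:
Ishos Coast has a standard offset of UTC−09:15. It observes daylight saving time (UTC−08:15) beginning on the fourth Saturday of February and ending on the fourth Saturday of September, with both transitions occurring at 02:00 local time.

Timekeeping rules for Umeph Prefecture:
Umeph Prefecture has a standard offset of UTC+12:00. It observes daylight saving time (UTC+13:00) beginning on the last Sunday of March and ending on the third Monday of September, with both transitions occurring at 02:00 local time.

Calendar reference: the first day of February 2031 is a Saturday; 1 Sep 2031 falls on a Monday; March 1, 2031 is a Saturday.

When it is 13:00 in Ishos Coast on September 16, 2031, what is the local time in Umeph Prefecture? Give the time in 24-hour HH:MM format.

09:15

1 February 2031 is a Saturday, so the first Saturday is February 1 and the fourth is February 22.
1 September 2031 is a Monday, so the first Saturday is September 6 and the fourth is September 27.
September 16, 2031 lies within the daylight-saving period (22 February – 27 September), so Ishos Coast is on daylight time, UTC−08:15.
13:00 Ishos Coast + 8h15m = 21:15 UTC.
1 March 2031 is a Saturday, so Sundays fall on 2, 9, 16, 23, 30; the last is March 30.
1 September 2031 is a Monday, so the first Monday is September 1 and the third is September 15.
At the standard offset (UTC+12:00), 21:15 UTC + 12h = 09:15 Umeph Prefecture standard time (rolling into the next day, 17 September 2031).
Daylight saving runs 30 March – 15 September; the standard-time date in Umeph Prefecture, September 17, 2031, is outside that window, so Umeph Prefecture is on standard time at UTC+12:00.
21:15 UTC + 12h = 09:15 Umeph Prefecture (rolling into the next day, 17 September 2031).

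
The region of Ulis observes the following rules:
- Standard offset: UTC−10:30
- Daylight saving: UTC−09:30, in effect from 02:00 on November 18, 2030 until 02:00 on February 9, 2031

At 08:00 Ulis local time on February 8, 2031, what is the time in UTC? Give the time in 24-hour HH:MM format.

17:30

February 8, 2031 falls between 18 November 2030 and 9 February 2031, so daylight saving is in effect and Ulis is at UTC−09:30.
08:00 local + 9h30m = 17:30 UTC.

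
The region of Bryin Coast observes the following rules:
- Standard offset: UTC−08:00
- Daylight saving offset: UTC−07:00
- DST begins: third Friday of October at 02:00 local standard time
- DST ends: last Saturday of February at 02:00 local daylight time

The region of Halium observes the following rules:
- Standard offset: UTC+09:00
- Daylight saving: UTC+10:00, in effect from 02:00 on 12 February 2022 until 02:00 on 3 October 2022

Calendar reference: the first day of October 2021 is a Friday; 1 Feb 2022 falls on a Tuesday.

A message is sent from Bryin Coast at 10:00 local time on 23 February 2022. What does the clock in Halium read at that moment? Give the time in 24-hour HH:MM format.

03:00

1 October 2021 is a Friday, so the first Friday is October 1 and the third is October 15.
1 February 2022 is a Tuesday, so Saturdays fall on 5, 12, 19, 26; the last is February 26.
Daylight saving runs 15 October 2021 – 26 February 2022; 23 February 2022 is inside that window, so Bryin Coast is at UTC−07:00.
10:00 Bryin Coast + 7h = 17:00 UTC.
At the standard offset (UTC+09:00), 17:00 UTC + 9h = 02:00 Halium standard time (rolling into the next day, 24 February 2022).
The standard-time date in Halium, 24 February 2022, lies within the daylight-saving period (12 February – 3 October), so Halium is on daylight time, UTC+10:00.
17:00 UTC + 10h = 03:00 Halium (rolling into the next day, 24 February 2022).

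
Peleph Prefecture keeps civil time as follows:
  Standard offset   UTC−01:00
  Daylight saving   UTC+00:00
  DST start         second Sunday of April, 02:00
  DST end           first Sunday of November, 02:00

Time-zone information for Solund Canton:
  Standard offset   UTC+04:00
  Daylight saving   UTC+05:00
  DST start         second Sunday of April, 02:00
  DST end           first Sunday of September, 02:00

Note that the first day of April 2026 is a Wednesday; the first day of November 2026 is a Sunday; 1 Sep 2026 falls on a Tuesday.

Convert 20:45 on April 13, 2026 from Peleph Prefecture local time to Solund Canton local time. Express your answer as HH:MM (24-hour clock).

1 April 2026 is a Wednesday, so the first Sunday is April 5 and the second is April 12.
1 November 2026 is a Sunday, so the first Sunday is November 1.
April 13, 2026 lies within the daylight-saving period (12 April – 1 November), so Peleph Prefecture is on daylight time, UTC+00:00.
20:45 Peleph Prefecture − 0h = 20:45 UTC.
1 April 2026 is a Wednesday, so the first Sunday is April 5 and the second is April 12.
1 September 2026 is a Tuesday, so the first Sunday is September 6.
At the standard offset (UTC+04:00), 20:45 UTC + 4h = 00:45 Solund Canton standard time (rolling into the next day, 14 April 2026).
The standard-time date in Solund Canton, April 14, 2026, lies within the daylight-saving period (12 April – 6 September), so Solund Canton is on daylight time, UTC+05:00.
20:45 UTC + 5h = 01:45 Solund Canton (rolling into the next day, 14 April 2026).

01:45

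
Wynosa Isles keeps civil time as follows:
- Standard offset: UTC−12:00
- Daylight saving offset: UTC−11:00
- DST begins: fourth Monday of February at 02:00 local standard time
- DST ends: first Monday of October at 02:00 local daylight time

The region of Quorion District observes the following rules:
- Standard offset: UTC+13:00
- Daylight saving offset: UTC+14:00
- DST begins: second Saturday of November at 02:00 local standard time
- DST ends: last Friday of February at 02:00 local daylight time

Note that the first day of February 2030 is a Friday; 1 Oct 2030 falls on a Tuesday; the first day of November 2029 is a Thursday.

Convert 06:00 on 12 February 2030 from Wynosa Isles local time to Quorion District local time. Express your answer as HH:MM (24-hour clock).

1 February 2030 is a Friday, so the first Monday is February 4 and the fourth is February 25.
1 October 2030 is a Tuesday, so the first Monday is October 7.
Daylight saving runs 25 February – 7 October; 12 February 2030 is outside that window, so Wynosa Isles is on standard time at UTC−12:00.
06:00 Wynosa Isles + 12h = 18:00 UTC.
1 November 2029 is a Thursday, so the first Saturday is November 3 and the second is November 10.
1 February 2030 is a Friday, so Fridays fall on 1, 8, 15, 22; the last is February 22.
At the standard offset (UTC+13:00), 18:00 UTC + 13h = 07:00 Quorion District standard time (rolling into the next day, 13 February 2030).
The standard-time date in Quorion District, 13 February 2030, lies within the daylight-saving period (10 November 2029 – 22 February 2030), so Quorion District is on daylight time, UTC+14:00.
18:00 UTC + 14h = 08:00 Quorion District (rolling into the next day, 13 February 2030).

08:00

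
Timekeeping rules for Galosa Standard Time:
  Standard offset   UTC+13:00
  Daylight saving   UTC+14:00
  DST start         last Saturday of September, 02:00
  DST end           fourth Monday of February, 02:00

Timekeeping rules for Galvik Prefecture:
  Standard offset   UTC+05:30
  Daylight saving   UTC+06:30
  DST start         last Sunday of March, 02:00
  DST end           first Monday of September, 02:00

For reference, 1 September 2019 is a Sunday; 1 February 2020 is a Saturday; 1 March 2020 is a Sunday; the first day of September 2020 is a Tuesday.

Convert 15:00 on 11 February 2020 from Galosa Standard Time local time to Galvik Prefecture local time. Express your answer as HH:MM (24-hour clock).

06:30

1 September 2019 is a Sunday, so Saturdays fall on 7, 14, 21, 28; the last is September 28.
1 February 2020 is a Saturday, so the first Monday is February 3 and the fourth is February 24.
Daylight saving runs 28 September 2019 – 24 February 2020; 11 February 2020 is inside that window, so Galosa Standard Time is at UTC+14:00.
15:00 Galosa Standard Time − 14h = 01:00 UTC.
1 March 2020 is a Sunday, so Sundays fall on 1, 8, 15, 22, 29; the last is March 29.
1 September 2020 is a Tuesday, so the first Monday is September 7.
At the standard offset (UTC+05:30), 01:00 UTC + 5h30m = 06:30 Galvik Prefecture standard time.
The standard-time date in Galvik Prefecture, 11 February 2020, is outside the daylight-saving period (29 March – 7 September), so Galvik Prefecture is on standard time, UTC+05:30.
01:00 UTC + 5h30m = 06:30 Galvik Prefecture.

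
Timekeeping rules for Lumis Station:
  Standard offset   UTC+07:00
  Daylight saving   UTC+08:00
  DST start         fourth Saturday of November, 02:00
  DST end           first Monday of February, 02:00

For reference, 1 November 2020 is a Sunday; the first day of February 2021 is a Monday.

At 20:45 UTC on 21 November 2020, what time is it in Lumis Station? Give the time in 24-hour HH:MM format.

1 November 2020 is a Sunday, so the first Saturday is November 7 and the fourth is November 28.
1 February 2021 is a Monday, so the first Monday is February 1.
At the standard offset (UTC+07:00), 20:45 UTC + 7h = 03:45 Lumis Station standard time (rolling into the next day, 22 November 2020).
The standard-time date in Lumis Station, 22 November 2020, does not fall between 28 November 2020 and 1 February 2021, so daylight saving is not in effect and Lumis Station is at UTC+07:00.
20:45 UTC + 7h = 03:45 local (rolling into the next day, 22 November 2020).

03:45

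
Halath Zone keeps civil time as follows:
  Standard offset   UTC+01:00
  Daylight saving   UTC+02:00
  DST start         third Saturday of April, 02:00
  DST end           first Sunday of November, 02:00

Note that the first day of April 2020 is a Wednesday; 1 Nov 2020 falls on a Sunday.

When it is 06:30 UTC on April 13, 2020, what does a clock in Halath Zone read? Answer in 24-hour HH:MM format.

07:30

1 April 2020 is a Wednesday, so the first Saturday is April 4 and the third is April 18.
1 November 2020 is a Sunday, so the first Sunday is November 1.
At the standard offset (UTC+01:00), 06:30 UTC + 1h = 07:30 Halath Zone standard time.
Daylight saving runs 18 April – 1 November; the standard-time date in Halath Zone, April 13, 2020, is outside that window, so Halath Zone is on standard time at UTC+01:00.
06:30 UTC + 1h = 07:30 local.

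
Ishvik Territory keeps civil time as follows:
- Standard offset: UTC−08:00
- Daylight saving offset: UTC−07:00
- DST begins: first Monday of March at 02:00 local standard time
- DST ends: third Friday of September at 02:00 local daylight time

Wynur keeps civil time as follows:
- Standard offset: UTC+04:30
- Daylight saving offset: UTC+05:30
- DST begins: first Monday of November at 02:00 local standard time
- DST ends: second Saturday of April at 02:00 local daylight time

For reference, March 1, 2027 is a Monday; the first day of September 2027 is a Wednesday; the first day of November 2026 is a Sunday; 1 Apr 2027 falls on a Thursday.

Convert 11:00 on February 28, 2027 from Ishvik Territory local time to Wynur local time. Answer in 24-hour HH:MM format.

00:30

1 March 2027 is a Monday, so the first Monday is March 1.
1 September 2027 is a Wednesday, so the first Friday is September 3 and the third is September 17.
Daylight saving runs 1 March – 17 September; February 28, 2027 is outside that window, so Ishvik Territory is on standard time at UTC−08:00.
11:00 Ishvik Territory + 8h = 19:00 UTC.
1 November 2026 is a Sunday, so the first Monday is November 2.
1 April 2027 is a Thursday, so the first Saturday is April 3 and the second is April 10.
At the standard offset (UTC+04:30), 19:00 UTC + 4h30m = 23:30 Wynur standard time.
The standard-time date in Wynur, February 28, 2027, falls between 2 November 2026 and 10 April 2027, so daylight saving is in effect and Wynur is at UTC+05:30.
19:00 UTC + 5h30m = 00:30 Wynur (rolling into the next day, 1 March 2027).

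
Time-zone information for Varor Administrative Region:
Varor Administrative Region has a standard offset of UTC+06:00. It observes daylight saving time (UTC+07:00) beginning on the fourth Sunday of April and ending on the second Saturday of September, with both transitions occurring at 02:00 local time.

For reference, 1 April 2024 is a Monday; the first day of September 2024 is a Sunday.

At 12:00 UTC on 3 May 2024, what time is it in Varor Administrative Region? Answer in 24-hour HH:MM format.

1 April 2024 is a Monday, so the first Sunday is April 7 and the fourth is April 28.
1 September 2024 is a Sunday, so the first Saturday is September 7 and the second is September 14.
At the standard offset (UTC+06:00), 12:00 UTC + 6h = 18:00 Varor Administrative Region standard time.
The standard-time date in Varor Administrative Region, 3 May 2024, falls between 28 April and 14 September, so daylight saving is in effect and Varor Administrative Region is at UTC+07:00.
12:00 UTC + 7h = 19:00 local.

19:00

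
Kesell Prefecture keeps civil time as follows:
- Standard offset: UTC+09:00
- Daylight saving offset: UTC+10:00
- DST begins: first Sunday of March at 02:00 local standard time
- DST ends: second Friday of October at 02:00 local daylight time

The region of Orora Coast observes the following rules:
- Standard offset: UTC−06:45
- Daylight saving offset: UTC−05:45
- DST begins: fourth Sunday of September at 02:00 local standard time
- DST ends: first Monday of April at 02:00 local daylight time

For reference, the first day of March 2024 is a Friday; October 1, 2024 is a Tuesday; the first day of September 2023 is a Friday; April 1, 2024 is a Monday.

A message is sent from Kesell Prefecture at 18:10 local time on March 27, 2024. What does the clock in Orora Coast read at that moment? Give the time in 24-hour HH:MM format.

02:25

1 March 2024 is a Friday, so the first Sunday is March 3.
1 October 2024 is a Tuesday, so the first Friday is October 4 and the second is October 11.
March 27, 2024 falls between 3 March and 11 October, so daylight saving is in effect and Kesell Prefecture is at UTC+10:00.
18:10 Kesell Prefecture − 10h = 08:10 UTC.
1 September 2023 is a Friday, so the first Sunday is September 3 and the fourth is September 24.
1 April 2024 is a Monday, so the first Monday is April 1.
At the standard offset (UTC−06:45), 08:10 UTC − 6h45m = 01:25 Orora Coast standard time.
The standard-time date in Orora Coast, March 27, 2024, lies within the daylight-saving period (24 September 2023 – 1 April 2024), so Orora Coast is on daylight time, UTC−05:45.
08:10 UTC − 5h45m = 02:25 Orora Coast.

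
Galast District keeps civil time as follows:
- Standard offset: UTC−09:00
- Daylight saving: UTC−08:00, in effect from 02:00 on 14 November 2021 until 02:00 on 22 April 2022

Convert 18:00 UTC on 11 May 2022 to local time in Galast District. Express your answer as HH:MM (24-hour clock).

09:00

At the standard offset (UTC−09:00), 18:00 UTC − 9h = 09:00 Galast District standard time.
Daylight saving runs 14 November 2021 – 22 April 2022; the standard-time date in Galast District, 11 May 2022, is outside that window, so Galast District is on standard time at UTC−09:00.
18:00 UTC − 9h = 09:00 local.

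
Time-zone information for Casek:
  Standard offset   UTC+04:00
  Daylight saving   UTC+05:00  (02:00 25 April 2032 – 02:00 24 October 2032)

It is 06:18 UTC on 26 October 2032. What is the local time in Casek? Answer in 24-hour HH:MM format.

10:18

At the standard offset (UTC+04:00), 06:18 UTC + 4h = 10:18 Casek standard time.
The standard-time date in Casek, 26 October 2032, does not fall between 25 April and 24 October, so daylight saving is not in effect and Casek is at UTC+04:00.
06:18 UTC + 4h = 10:18 local.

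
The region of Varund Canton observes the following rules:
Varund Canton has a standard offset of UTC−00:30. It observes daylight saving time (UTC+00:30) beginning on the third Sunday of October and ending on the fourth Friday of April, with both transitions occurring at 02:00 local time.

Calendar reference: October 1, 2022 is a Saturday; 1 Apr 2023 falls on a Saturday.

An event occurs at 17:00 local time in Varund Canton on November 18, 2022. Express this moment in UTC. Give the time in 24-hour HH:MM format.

16:30

1 October 2022 is a Saturday, so the first Sunday is October 2 and the third is October 16.
1 April 2023 is a Saturday, so the first Friday is April 7 and the fourth is April 28.
November 18, 2022 lies within the daylight-saving period (16 October 2022 – 28 April 2023), so Varund Canton is on daylight time, UTC+00:30.
17:00 local − 0h30m = 16:30 UTC.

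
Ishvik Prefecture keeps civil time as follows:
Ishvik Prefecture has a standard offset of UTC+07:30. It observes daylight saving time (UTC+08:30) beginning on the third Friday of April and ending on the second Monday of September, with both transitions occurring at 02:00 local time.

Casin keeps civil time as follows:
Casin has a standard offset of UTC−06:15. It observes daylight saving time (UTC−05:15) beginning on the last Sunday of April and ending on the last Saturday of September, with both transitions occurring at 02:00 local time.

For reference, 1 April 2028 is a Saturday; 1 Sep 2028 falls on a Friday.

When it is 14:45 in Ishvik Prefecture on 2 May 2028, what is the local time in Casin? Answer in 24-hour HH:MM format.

1 April 2028 is a Saturday, so the first Friday is April 7 and the third is April 21.
1 September 2028 is a Friday, so the first Monday is September 4 and the second is September 11.
Daylight saving runs 21 April – 11 September; 2 May 2028 is inside that window, so Ishvik Prefecture is at UTC+08:30.
14:45 Ishvik Prefecture − 8h30m = 06:15 UTC.
1 April 2028 is a Saturday, so Sundays fall on 2, 9, 16, 23, 30; the last is April 30.
1 September 2028 is a Friday, so Saturdays fall on 2, 9, 16, 23, 30; the last is September 30.
At the standard offset (UTC−06:15), 06:15 UTC − 6h15m = 00:00 Casin standard time.
The standard-time date in Casin, 2 May 2028, lies within the daylight-saving period (30 April – 30 September), so Casin is on daylight time, UTC−05:15.
06:15 UTC − 5h15m = 01:00 Casin.

01:00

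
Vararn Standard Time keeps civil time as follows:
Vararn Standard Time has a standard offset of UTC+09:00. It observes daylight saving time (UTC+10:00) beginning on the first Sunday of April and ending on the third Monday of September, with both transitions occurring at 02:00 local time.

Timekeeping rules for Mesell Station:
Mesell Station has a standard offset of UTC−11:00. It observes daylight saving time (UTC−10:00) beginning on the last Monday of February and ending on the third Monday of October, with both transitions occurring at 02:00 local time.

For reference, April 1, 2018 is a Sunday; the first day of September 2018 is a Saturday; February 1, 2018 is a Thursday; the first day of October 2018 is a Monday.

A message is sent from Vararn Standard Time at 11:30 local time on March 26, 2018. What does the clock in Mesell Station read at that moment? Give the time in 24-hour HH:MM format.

16:30

1 April 2018 is a Sunday, so the first Sunday is April 1.
1 September 2018 is a Saturday, so the first Monday is September 3 and the third is September 17.
Daylight saving runs 1 April – 17 September; March 26, 2018 is outside that window, so Vararn Standard Time is on standard time at UTC+09:00.
11:30 Vararn Standard Time − 9h = 02:30 UTC.
1 February 2018 is a Thursday, so Mondays fall on 5, 12, 19, 26; the last is February 26.
1 October 2018 is a Monday, so the first Monday is October 1 and the third is October 15.
At the standard offset (UTC−11:00), 02:30 UTC − 11h = 15:30 Mesell Station standard time (rolling into the previous day, 25 March 2018).
The standard-time date in Mesell Station, March 25, 2018, falls between 26 February and 15 October, so daylight saving is in effect and Mesell Station is at UTC−10:00.
02:30 UTC − 10h = 16:30 Mesell Station (rolling into the previous day, 25 March 2018).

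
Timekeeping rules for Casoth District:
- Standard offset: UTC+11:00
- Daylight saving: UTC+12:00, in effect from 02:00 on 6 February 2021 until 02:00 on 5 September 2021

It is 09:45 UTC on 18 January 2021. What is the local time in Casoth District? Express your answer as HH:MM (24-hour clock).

20:45

At the standard offset (UTC+11:00), 09:45 UTC + 11h = 20:45 Casoth District standard time.
Daylight saving runs 6 February – 5 September; the standard-time date in Casoth District, 18 January 2021, is outside that window, so Casoth District is on standard time at UTC+11:00.
09:45 UTC + 11h = 20:45 local.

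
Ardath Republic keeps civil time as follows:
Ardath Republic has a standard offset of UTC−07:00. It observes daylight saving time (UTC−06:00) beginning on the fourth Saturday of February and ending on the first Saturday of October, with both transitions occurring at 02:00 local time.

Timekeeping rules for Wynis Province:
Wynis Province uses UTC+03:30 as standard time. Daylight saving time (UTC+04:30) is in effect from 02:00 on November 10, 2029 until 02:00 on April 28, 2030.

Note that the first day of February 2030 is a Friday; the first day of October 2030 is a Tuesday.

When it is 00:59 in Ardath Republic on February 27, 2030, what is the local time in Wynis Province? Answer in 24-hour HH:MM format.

1 February 2030 is a Friday, so the first Saturday is February 2 and the fourth is February 23.
1 October 2030 is a Tuesday, so the first Saturday is October 5.
Daylight saving runs 23 February – 5 October; February 27, 2030 is inside that window, so Ardath Republic is at UTC−06:00.
00:59 Ardath Republic + 6h = 06:59 UTC.
At the standard offset (UTC+03:30), 06:59 UTC + 3h30m = 10:29 Wynis Province standard time.
Daylight saving runs 10 November 2029 – 28 April 2030; the standard-time date in Wynis Province, February 27, 2030, is inside that window, so Wynis Province is at UTC+04:30.
06:59 UTC + 4h30m = 11:29 Wynis Province.

11:29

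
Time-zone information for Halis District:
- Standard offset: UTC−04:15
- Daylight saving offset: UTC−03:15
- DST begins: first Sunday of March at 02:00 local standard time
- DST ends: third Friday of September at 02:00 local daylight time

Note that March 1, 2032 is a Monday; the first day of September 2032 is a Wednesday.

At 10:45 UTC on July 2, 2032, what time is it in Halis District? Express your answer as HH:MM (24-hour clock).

1 March 2032 is a Monday, so the first Sunday is March 7.
1 September 2032 is a Wednesday, so the first Friday is September 3 and the third is September 17.
At the standard offset (UTC−04:15), 10:45 UTC − 4h15m = 06:30 Halis District standard time.
Daylight saving runs 7 March – 17 September; the standard-time date in Halis District, July 2, 2032, is inside that window, so Halis District is at UTC−03:15.
10:45 UTC − 3h15m = 07:30 local.

07:30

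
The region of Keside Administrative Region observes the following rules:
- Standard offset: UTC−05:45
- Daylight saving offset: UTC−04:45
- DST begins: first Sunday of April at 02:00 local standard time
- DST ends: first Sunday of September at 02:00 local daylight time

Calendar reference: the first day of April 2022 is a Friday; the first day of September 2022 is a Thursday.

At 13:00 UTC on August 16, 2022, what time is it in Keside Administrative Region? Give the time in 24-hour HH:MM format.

08:15

1 April 2022 is a Friday, so the first Sunday is April 3.
1 September 2022 is a Thursday, so the first Sunday is September 4.
At the standard offset (UTC−05:45), 13:00 UTC − 5h45m = 07:15 Keside Administrative Region standard time.
Daylight saving runs 3 April – 4 September; the standard-time date in Keside Administrative Region, August 16, 2022, is inside that window, so Keside Administrative Region is at UTC−04:45.
13:00 UTC − 4h45m = 08:15 local.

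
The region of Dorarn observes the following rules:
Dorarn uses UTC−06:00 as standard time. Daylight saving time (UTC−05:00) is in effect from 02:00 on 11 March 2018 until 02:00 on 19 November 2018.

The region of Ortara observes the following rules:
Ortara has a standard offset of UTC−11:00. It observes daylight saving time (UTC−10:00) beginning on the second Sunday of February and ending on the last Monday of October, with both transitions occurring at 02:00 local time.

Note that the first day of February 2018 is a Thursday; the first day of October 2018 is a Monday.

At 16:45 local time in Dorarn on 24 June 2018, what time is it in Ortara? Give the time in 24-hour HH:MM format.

11:45

Daylight saving runs 11 March – 19 November; 24 June 2018 is inside that window, so Dorarn is at UTC−05:00.
16:45 Dorarn + 5h = 21:45 UTC.
1 February 2018 is a Thursday, so the first Sunday is February 4 and the second is February 11.
1 October 2018 is a Monday, so Mondays fall on 1, 8, 15, 22, 29; the last is October 29.
At the standard offset (UTC−11:00), 21:45 UTC − 11h = 10:45 Ortara standard time.
The standard-time date in Ortara, 24 June 2018, lies within the daylight-saving period (11 February – 29 October), so Ortara is on daylight time, UTC−10:00.
21:45 UTC − 10h = 11:45 Ortara.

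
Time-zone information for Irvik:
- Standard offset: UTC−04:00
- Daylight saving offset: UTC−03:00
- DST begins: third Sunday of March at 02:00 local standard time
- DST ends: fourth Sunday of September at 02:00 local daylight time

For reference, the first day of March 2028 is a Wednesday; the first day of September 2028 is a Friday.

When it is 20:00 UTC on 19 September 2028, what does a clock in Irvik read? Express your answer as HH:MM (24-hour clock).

1 March 2028 is a Wednesday, so the first Sunday is March 5 and the third is March 19.
1 September 2028 is a Friday, so the first Sunday is September 3 and the fourth is September 24.
At the standard offset (UTC−04:00), 20:00 UTC − 4h = 16:00 Irvik standard time.
The standard-time date in Irvik, 19 September 2028, falls between 19 March and 24 September, so daylight saving is in effect and Irvik is at UTC−03:00.
20:00 UTC − 3h = 17:00 local.

17:00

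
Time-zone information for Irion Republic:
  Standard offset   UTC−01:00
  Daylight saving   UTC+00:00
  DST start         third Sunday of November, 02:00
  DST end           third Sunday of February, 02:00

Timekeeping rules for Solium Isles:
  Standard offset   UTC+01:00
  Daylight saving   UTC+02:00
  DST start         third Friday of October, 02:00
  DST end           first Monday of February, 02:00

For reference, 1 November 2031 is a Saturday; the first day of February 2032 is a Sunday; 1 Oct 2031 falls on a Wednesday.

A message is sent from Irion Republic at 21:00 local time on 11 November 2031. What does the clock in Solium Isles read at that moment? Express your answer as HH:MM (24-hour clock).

1 November 2031 is a Saturday, so the first Sunday is November 2 and the third is November 16.
1 February 2032 is a Sunday, so the first Sunday is February 1 and the third is February 15.
Daylight saving runs 16 November 2031 – 15 February 2032; 11 November 2031 is outside that window, so Irion Republic is on standard time at UTC−01:00.
21:00 Irion Republic + 1h = 22:00 UTC.
1 October 2031 is a Wednesday, so the first Friday is October 3 and the third is October 17.
1 February 2032 is a Sunday, so the first Monday is February 2.
At the standard offset (UTC+01:00), 22:00 UTC + 1h = 23:00 Solium Isles standard time.
The standard-time date in Solium Isles, 11 November 2031, lies within the daylight-saving period (17 October 2031 – 2 February 2032), so Solium Isles is on daylight time, UTC+02:00.
22:00 UTC + 2h = 00:00 Solium Isles (rolling into the next day, 12 November 2031).

00:00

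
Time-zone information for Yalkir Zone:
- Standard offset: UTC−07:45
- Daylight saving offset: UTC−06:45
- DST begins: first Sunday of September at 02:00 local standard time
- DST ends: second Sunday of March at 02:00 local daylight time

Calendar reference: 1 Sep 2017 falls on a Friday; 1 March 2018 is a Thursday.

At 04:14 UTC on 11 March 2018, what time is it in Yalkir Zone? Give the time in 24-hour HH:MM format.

21:29

1 September 2017 is a Friday, so the first Sunday is September 3.
1 March 2018 is a Thursday, so the first Sunday is March 4 and the second is March 11.
At the standard offset (UTC−07:45), 04:14 UTC − 7h45m = 20:29 Yalkir Zone standard time (rolling into the previous day, 10 March 2018).
Daylight saving runs 3 September 2017 – 11 March 2018; the standard-time date in Yalkir Zone, 10 March 2018, is inside that window, so Yalkir Zone is at UTC−06:45.
04:14 UTC − 6h45m = 21:29 local (rolling into the previous day, 10 March 2018).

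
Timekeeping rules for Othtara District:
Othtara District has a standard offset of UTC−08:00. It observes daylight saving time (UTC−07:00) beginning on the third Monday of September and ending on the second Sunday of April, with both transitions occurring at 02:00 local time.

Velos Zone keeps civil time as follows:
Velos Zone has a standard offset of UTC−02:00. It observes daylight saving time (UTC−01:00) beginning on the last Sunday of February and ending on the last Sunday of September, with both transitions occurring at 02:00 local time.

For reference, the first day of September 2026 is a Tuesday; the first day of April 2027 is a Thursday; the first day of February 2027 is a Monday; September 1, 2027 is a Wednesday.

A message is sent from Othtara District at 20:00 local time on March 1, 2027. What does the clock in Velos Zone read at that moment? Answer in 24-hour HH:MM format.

1 September 2026 is a Tuesday, so the first Monday is September 7 and the third is September 21.
1 April 2027 is a Thursday, so the first Sunday is April 4 and the second is April 11.
Daylight saving runs 21 September 2026 – 11 April 2027; March 1, 2027 is inside that window, so Othtara District is at UTC−07:00.
20:00 Othtara District + 7h = 03:00 UTC (rolling into the next day, 2 March 2027).
1 February 2027 is a Monday, so Sundays fall on 7, 14, 21, 28; the last is February 28.
1 September 2027 is a Wednesday, so Sundays fall on 5, 12, 19, 26; the last is September 26.
At the standard offset (UTC−02:00), 03:00 UTC − 2h = 01:00 Velos Zone standard time.
Daylight saving runs 28 February – 26 September; the standard-time date in Velos Zone, March 2, 2027, is inside that window, so Velos Zone is at UTC−01:00.
03:00 UTC − 1h = 02:00 Velos Zone.

02:00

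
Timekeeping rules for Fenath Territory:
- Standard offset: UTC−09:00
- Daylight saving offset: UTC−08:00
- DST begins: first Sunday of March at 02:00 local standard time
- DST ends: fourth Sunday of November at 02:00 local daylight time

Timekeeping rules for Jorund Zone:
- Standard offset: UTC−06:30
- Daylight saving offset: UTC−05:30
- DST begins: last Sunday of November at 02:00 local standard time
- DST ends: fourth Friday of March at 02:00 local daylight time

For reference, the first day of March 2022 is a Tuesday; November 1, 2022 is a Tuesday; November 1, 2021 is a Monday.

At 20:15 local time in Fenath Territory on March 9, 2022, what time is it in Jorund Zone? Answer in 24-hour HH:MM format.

22:45

1 March 2022 is a Tuesday, so the first Sunday is March 6.
1 November 2022 is a Tuesday, so the first Sunday is November 6 and the fourth is November 27.
Daylight saving runs 6 March – 27 November; March 9, 2022 is inside that window, so Fenath Territory is at UTC−08:00.
20:15 Fenath Territory + 8h = 04:15 UTC (rolling into the next day, 10 March 2022).
1 November 2021 is a Monday, so Sundays fall on 7, 14, 21, 28; the last is November 28.
1 March 2022 is a Tuesday, so the first Friday is March 4 and the fourth is March 25.
At the standard offset (UTC−06:30), 04:15 UTC − 6h30m = 21:45 Jorund Zone standard time (rolling into the previous day, 9 March 2022).
The standard-time date in Jorund Zone, March 9, 2022, falls between 28 November 2021 and 25 March 2022, so daylight saving is in effect and Jorund Zone is at UTC−05:30.
04:15 UTC − 5h30m = 22:45 Jorund Zone (rolling into the previous day, 9 March 2022).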